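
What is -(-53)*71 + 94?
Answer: 3857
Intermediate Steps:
-(-53)*71 + 94 = -53*(-71) + 94 = 3763 + 94 = 3857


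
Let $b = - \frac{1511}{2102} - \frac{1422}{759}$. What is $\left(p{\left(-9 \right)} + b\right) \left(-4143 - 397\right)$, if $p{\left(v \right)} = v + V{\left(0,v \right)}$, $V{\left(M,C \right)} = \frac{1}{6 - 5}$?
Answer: $\frac{12787089330}{265903} \approx 48089.0$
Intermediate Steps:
$b = - \frac{1378631}{531806}$ ($b = \left(-1511\right) \frac{1}{2102} - \frac{474}{253} = - \frac{1511}{2102} - \frac{474}{253} = - \frac{1378631}{531806} \approx -2.5924$)
$V{\left(M,C \right)} = 1$ ($V{\left(M,C \right)} = 1^{-1} = 1$)
$p{\left(v \right)} = 1 + v$ ($p{\left(v \right)} = v + 1 = 1 + v$)
$\left(p{\left(-9 \right)} + b\right) \left(-4143 - 397\right) = \left(\left(1 - 9\right) - \frac{1378631}{531806}\right) \left(-4143 - 397\right) = \left(-8 - \frac{1378631}{531806}\right) \left(-4540\right) = \left(- \frac{5633079}{531806}\right) \left(-4540\right) = \frac{12787089330}{265903}$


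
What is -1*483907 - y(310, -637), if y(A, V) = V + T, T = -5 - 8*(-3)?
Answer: -483289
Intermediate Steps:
T = 19 (T = -5 + 24 = 19)
y(A, V) = 19 + V (y(A, V) = V + 19 = 19 + V)
-1*483907 - y(310, -637) = -1*483907 - (19 - 637) = -483907 - 1*(-618) = -483907 + 618 = -483289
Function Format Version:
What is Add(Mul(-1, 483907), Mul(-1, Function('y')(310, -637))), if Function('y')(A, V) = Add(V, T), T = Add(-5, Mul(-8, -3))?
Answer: -483289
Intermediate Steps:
T = 19 (T = Add(-5, 24) = 19)
Function('y')(A, V) = Add(19, V) (Function('y')(A, V) = Add(V, 19) = Add(19, V))
Add(Mul(-1, 483907), Mul(-1, Function('y')(310, -637))) = Add(Mul(-1, 483907), Mul(-1, Add(19, -637))) = Add(-483907, Mul(-1, -618)) = Add(-483907, 618) = -483289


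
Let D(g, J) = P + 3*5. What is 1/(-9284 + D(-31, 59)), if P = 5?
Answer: -1/9264 ≈ -0.00010794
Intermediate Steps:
D(g, J) = 20 (D(g, J) = 5 + 3*5 = 5 + 15 = 20)
1/(-9284 + D(-31, 59)) = 1/(-9284 + 20) = 1/(-9264) = -1/9264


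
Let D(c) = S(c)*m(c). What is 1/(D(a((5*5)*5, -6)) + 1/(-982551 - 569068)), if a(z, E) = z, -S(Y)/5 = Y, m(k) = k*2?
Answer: -1551619/242440468751 ≈ -6.4000e-6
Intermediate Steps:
m(k) = 2*k
S(Y) = -5*Y
D(c) = -10*c² (D(c) = (-5*c)*(2*c) = -10*c²)
1/(D(a((5*5)*5, -6)) + 1/(-982551 - 569068)) = 1/(-10*((5*5)*5)² + 1/(-982551 - 569068)) = 1/(-10*(25*5)² + 1/(-1551619)) = 1/(-10*125² - 1/1551619) = 1/(-10*15625 - 1/1551619) = 1/(-156250 - 1/1551619) = 1/(-242440468751/1551619) = -1551619/242440468751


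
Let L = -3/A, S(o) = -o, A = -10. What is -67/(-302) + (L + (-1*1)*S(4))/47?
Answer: 11119/35485 ≈ 0.31334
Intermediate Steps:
L = 3/10 (L = -3/(-10) = -3*(-⅒) = 3/10 ≈ 0.30000)
-67/(-302) + (L + (-1*1)*S(4))/47 = -67/(-302) + (3/10 + (-1*1)*(-1*4))/47 = -67*(-1/302) + (3/10 - 1*(-4))*(1/47) = 67/302 + (3/10 + 4)*(1/47) = 67/302 + (43/10)*(1/47) = 67/302 + 43/470 = 11119/35485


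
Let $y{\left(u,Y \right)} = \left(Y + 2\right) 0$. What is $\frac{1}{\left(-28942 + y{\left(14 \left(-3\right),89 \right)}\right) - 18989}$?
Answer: $- \frac{1}{47931} \approx -2.0863 \cdot 10^{-5}$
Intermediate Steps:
$y{\left(u,Y \right)} = 0$ ($y{\left(u,Y \right)} = \left(2 + Y\right) 0 = 0$)
$\frac{1}{\left(-28942 + y{\left(14 \left(-3\right),89 \right)}\right) - 18989} = \frac{1}{\left(-28942 + 0\right) - 18989} = \frac{1}{-28942 - 18989} = \frac{1}{-47931} = - \frac{1}{47931}$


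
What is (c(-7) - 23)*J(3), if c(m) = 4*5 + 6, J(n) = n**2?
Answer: 27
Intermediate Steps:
c(m) = 26 (c(m) = 20 + 6 = 26)
(c(-7) - 23)*J(3) = (26 - 23)*3**2 = 3*9 = 27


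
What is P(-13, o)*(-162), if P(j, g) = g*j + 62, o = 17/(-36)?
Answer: -22077/2 ≈ -11039.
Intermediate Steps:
o = -17/36 (o = 17*(-1/36) = -17/36 ≈ -0.47222)
P(j, g) = 62 + g*j
P(-13, o)*(-162) = (62 - 17/36*(-13))*(-162) = (62 + 221/36)*(-162) = (2453/36)*(-162) = -22077/2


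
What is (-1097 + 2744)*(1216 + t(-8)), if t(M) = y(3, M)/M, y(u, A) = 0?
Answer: 2002752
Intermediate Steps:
t(M) = 0 (t(M) = 0/M = 0)
(-1097 + 2744)*(1216 + t(-8)) = (-1097 + 2744)*(1216 + 0) = 1647*1216 = 2002752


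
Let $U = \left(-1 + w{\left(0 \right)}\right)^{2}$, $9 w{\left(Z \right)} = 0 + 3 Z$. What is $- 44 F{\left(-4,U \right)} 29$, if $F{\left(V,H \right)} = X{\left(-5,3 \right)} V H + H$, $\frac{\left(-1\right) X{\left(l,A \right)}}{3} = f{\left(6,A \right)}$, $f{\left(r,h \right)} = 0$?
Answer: $-1276$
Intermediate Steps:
$w{\left(Z \right)} = \frac{Z}{3}$ ($w{\left(Z \right)} = \frac{0 + 3 Z}{9} = \frac{3 Z}{9} = \frac{Z}{3}$)
$X{\left(l,A \right)} = 0$ ($X{\left(l,A \right)} = \left(-3\right) 0 = 0$)
$U = 1$ ($U = \left(-1 + \frac{1}{3} \cdot 0\right)^{2} = \left(-1 + 0\right)^{2} = \left(-1\right)^{2} = 1$)
$F{\left(V,H \right)} = H$ ($F{\left(V,H \right)} = 0 V H + H = 0 H + H = 0 + H = H$)
$- 44 F{\left(-4,U \right)} 29 = \left(-44\right) 1 \cdot 29 = \left(-44\right) 29 = -1276$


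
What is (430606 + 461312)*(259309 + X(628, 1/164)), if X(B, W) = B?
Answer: 231842489166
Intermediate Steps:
(430606 + 461312)*(259309 + X(628, 1/164)) = (430606 + 461312)*(259309 + 628) = 891918*259937 = 231842489166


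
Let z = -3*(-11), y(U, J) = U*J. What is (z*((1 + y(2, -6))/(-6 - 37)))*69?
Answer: 25047/43 ≈ 582.49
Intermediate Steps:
y(U, J) = J*U
z = 33
(z*((1 + y(2, -6))/(-6 - 37)))*69 = (33*((1 - 6*2)/(-6 - 37)))*69 = (33*((1 - 12)/(-43)))*69 = (33*(-11*(-1/43)))*69 = (33*(11/43))*69 = (363/43)*69 = 25047/43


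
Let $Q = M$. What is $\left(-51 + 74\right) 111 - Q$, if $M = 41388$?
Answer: $-38835$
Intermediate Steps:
$Q = 41388$
$\left(-51 + 74\right) 111 - Q = \left(-51 + 74\right) 111 - 41388 = 23 \cdot 111 - 41388 = 2553 - 41388 = -38835$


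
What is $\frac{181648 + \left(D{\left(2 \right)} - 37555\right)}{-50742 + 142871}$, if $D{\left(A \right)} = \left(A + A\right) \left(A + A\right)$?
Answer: $\frac{144109}{92129} \approx 1.5642$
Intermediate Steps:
$D{\left(A \right)} = 4 A^{2}$ ($D{\left(A \right)} = 2 A 2 A = 4 A^{2}$)
$\frac{181648 + \left(D{\left(2 \right)} - 37555\right)}{-50742 + 142871} = \frac{181648 + \left(4 \cdot 2^{2} - 37555\right)}{-50742 + 142871} = \frac{181648 + \left(4 \cdot 4 - 37555\right)}{92129} = \left(181648 + \left(16 - 37555\right)\right) \frac{1}{92129} = \left(181648 - 37539\right) \frac{1}{92129} = 144109 \cdot \frac{1}{92129} = \frac{144109}{92129}$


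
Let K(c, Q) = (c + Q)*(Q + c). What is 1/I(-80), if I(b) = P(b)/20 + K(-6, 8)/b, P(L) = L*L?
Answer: 20/6399 ≈ 0.0031255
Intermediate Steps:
P(L) = L²
K(c, Q) = (Q + c)² (K(c, Q) = (Q + c)*(Q + c) = (Q + c)²)
I(b) = 4/b + b²/20 (I(b) = b²/20 + (8 - 6)²/b = b²*(1/20) + 2²/b = b²/20 + 4/b = 4/b + b²/20)
1/I(-80) = 1/((1/20)*(80 + (-80)³)/(-80)) = 1/((1/20)*(-1/80)*(80 - 512000)) = 1/((1/20)*(-1/80)*(-511920)) = 1/(6399/20) = 20/6399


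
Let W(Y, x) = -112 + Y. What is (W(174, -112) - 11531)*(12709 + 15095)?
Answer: -318884076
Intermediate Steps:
(W(174, -112) - 11531)*(12709 + 15095) = ((-112 + 174) - 11531)*(12709 + 15095) = (62 - 11531)*27804 = -11469*27804 = -318884076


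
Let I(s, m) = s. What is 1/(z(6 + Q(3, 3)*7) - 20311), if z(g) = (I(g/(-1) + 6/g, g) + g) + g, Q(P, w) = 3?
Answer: -9/182554 ≈ -4.9300e-5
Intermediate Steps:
z(g) = g + 6/g (z(g) = ((g/(-1) + 6/g) + g) + g = ((g*(-1) + 6/g) + g) + g = ((-g + 6/g) + g) + g = 6/g + g = g + 6/g)
1/(z(6 + Q(3, 3)*7) - 20311) = 1/(((6 + 3*7) + 6/(6 + 3*7)) - 20311) = 1/(((6 + 21) + 6/(6 + 21)) - 20311) = 1/((27 + 6/27) - 20311) = 1/((27 + 6*(1/27)) - 20311) = 1/((27 + 2/9) - 20311) = 1/(245/9 - 20311) = 1/(-182554/9) = -9/182554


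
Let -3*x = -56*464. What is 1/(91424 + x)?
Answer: 3/300256 ≈ 9.9915e-6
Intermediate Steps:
x = 25984/3 (x = -(-56)*464/3 = -⅓*(-25984) = 25984/3 ≈ 8661.3)
1/(91424 + x) = 1/(91424 + 25984/3) = 1/(300256/3) = 3/300256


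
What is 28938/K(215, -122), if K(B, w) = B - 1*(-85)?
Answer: 4823/50 ≈ 96.460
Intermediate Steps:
K(B, w) = 85 + B (K(B, w) = B + 85 = 85 + B)
28938/K(215, -122) = 28938/(85 + 215) = 28938/300 = 28938*(1/300) = 4823/50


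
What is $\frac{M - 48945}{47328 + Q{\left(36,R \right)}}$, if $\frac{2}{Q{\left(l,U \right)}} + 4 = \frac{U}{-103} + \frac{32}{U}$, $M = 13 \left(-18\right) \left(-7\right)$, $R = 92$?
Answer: $- \frac{19592376}{19600891} \approx -0.99957$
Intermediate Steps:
$M = 1638$ ($M = \left(-234\right) \left(-7\right) = 1638$)
$Q{\left(l,U \right)} = \frac{2}{-4 + \frac{32}{U} - \frac{U}{103}}$ ($Q{\left(l,U \right)} = \frac{2}{-4 + \left(\frac{U}{-103} + \frac{32}{U}\right)} = \frac{2}{-4 + \left(U \left(- \frac{1}{103}\right) + \frac{32}{U}\right)} = \frac{2}{-4 - \left(- \frac{32}{U} + \frac{U}{103}\right)} = \frac{2}{-4 + \frac{32}{U} - \frac{U}{103}}$)
$\frac{M - 48945}{47328 + Q{\left(36,R \right)}} = \frac{1638 - 48945}{47328 - \frac{18952}{-3296 + 92^{2} + 412 \cdot 92}} = - \frac{47307}{47328 - \frac{18952}{-3296 + 8464 + 37904}} = - \frac{47307}{47328 - \frac{18952}{43072}} = - \frac{47307}{47328 - 18952 \cdot \frac{1}{43072}} = - \frac{47307}{47328 - \frac{2369}{5384}} = - \frac{47307}{\frac{254811583}{5384}} = \left(-47307\right) \frac{5384}{254811583} = - \frac{19592376}{19600891}$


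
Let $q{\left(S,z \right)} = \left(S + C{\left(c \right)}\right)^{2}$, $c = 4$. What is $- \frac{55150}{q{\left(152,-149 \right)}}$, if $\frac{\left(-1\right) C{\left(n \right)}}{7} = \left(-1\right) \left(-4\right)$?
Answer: $- \frac{27575}{7688} \approx -3.5868$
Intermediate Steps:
$C{\left(n \right)} = -28$ ($C{\left(n \right)} = - 7 \left(\left(-1\right) \left(-4\right)\right) = \left(-7\right) 4 = -28$)
$q{\left(S,z \right)} = \left(-28 + S\right)^{2}$ ($q{\left(S,z \right)} = \left(S - 28\right)^{2} = \left(-28 + S\right)^{2}$)
$- \frac{55150}{q{\left(152,-149 \right)}} = - \frac{55150}{\left(-28 + 152\right)^{2}} = - \frac{55150}{124^{2}} = - \frac{55150}{15376} = \left(-55150\right) \frac{1}{15376} = - \frac{27575}{7688}$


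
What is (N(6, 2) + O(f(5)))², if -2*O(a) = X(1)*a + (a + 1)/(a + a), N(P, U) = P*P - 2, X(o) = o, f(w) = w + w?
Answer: 1320201/1600 ≈ 825.13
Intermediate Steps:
f(w) = 2*w
N(P, U) = -2 + P² (N(P, U) = P² - 2 = -2 + P²)
O(a) = -a/2 - (1 + a)/(4*a) (O(a) = -(1*a + (a + 1)/(a + a))/2 = -(a + (1 + a)/((2*a)))/2 = -(a + (1 + a)*(1/(2*a)))/2 = -(a + (1 + a)/(2*a))/2 = -a/2 - (1 + a)/(4*a))
(N(6, 2) + O(f(5)))² = ((-2 + 6²) + (-1 - 2*5*(1 + 2*(2*5)))/(4*((2*5))))² = ((-2 + 36) + (¼)*(-1 - 1*10*(1 + 2*10))/10)² = (34 + (¼)*(⅒)*(-1 - 1*10*(1 + 20)))² = (34 + (¼)*(⅒)*(-1 - 1*10*21))² = (34 + (¼)*(⅒)*(-1 - 210))² = (34 + (¼)*(⅒)*(-211))² = (34 - 211/40)² = (1149/40)² = 1320201/1600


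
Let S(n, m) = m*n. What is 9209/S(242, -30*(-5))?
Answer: 9209/36300 ≈ 0.25369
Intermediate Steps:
9209/S(242, -30*(-5)) = 9209/((-30*(-5)*242)) = 9209/((150*242)) = 9209/36300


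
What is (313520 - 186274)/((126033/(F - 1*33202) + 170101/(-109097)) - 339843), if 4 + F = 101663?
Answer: -316776937433978/846033159823101 ≈ -0.37443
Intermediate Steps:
F = 101659 (F = -4 + 101663 = 101659)
(313520 - 186274)/((126033/(F - 1*33202) + 170101/(-109097)) - 339843) = (313520 - 186274)/((126033/(101659 - 1*33202) + 170101/(-109097)) - 339843) = 127246/((126033/(101659 - 33202) + 170101*(-1/109097)) - 339843) = 127246/((126033/68457 - 170101/109097) - 339843) = 127246/((126033*(1/68457) - 170101/109097) - 339843) = 127246/((42011/22819 - 170101/109097) - 339843) = 127246/(701739348/2489484443 - 339843) = 127246/(-846033159823101/2489484443) = 127246*(-2489484443/846033159823101) = -316776937433978/846033159823101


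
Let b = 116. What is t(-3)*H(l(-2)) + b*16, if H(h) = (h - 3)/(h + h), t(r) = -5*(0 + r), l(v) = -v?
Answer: 7409/4 ≈ 1852.3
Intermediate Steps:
t(r) = -5*r
H(h) = (-3 + h)/(2*h) (H(h) = (-3 + h)/((2*h)) = (-3 + h)*(1/(2*h)) = (-3 + h)/(2*h))
t(-3)*H(l(-2)) + b*16 = (-5*(-3))*((-3 - 1*(-2))/(2*((-1*(-2))))) + 116*16 = 15*((½)*(-3 + 2)/2) + 1856 = 15*((½)*(½)*(-1)) + 1856 = 15*(-¼) + 1856 = -15/4 + 1856 = 7409/4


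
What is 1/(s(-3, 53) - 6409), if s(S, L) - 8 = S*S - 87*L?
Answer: -1/11003 ≈ -9.0884e-5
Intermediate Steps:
s(S, L) = 8 + S**2 - 87*L (s(S, L) = 8 + (S*S - 87*L) = 8 + (S**2 - 87*L) = 8 + S**2 - 87*L)
1/(s(-3, 53) - 6409) = 1/((8 + (-3)**2 - 87*53) - 6409) = 1/((8 + 9 - 4611) - 6409) = 1/(-4594 - 6409) = 1/(-11003) = -1/11003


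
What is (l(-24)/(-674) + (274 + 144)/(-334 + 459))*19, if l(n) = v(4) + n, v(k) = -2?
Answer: 2707329/42125 ≈ 64.269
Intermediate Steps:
l(n) = -2 + n
(l(-24)/(-674) + (274 + 144)/(-334 + 459))*19 = ((-2 - 24)/(-674) + (274 + 144)/(-334 + 459))*19 = (-26*(-1/674) + 418/125)*19 = (13/337 + 418*(1/125))*19 = (13/337 + 418/125)*19 = (142491/42125)*19 = 2707329/42125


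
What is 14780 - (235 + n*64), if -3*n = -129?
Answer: 11793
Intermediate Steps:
n = 43 (n = -⅓*(-129) = 43)
14780 - (235 + n*64) = 14780 - (235 + 43*64) = 14780 - (235 + 2752) = 14780 - 1*2987 = 14780 - 2987 = 11793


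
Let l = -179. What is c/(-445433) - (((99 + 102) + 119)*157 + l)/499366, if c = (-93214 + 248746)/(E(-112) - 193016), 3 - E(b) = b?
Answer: -4301387281996401/42907759451801678 ≈ -0.10025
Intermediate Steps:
E(b) = 3 - b
c = -155532/192901 (c = (-93214 + 248746)/((3 - 1*(-112)) - 193016) = 155532/((3 + 112) - 193016) = 155532/(115 - 193016) = 155532/(-192901) = 155532*(-1/192901) = -155532/192901 ≈ -0.80628)
c/(-445433) - (((99 + 102) + 119)*157 + l)/499366 = -155532/192901/(-445433) - (((99 + 102) + 119)*157 - 179)/499366 = -155532/192901*(-1/445433) - ((201 + 119)*157 - 179)*(1/499366) = 155532/85924471133 - (320*157 - 179)*(1/499366) = 155532/85924471133 - (50240 - 179)*(1/499366) = 155532/85924471133 - 1*50061*(1/499366) = 155532/85924471133 - 50061*1/499366 = 155532/85924471133 - 50061/499366 = -4301387281996401/42907759451801678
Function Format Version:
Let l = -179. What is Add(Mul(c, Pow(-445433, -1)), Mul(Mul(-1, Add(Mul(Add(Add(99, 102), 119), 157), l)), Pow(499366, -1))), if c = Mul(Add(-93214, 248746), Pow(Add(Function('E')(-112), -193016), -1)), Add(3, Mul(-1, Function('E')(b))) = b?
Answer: Rational(-4301387281996401, 42907759451801678) ≈ -0.10025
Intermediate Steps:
Function('E')(b) = Add(3, Mul(-1, b))
c = Rational(-155532, 192901) (c = Mul(Add(-93214, 248746), Pow(Add(Add(3, Mul(-1, -112)), -193016), -1)) = Mul(155532, Pow(Add(Add(3, 112), -193016), -1)) = Mul(155532, Pow(Add(115, -193016), -1)) = Mul(155532, Pow(-192901, -1)) = Mul(155532, Rational(-1, 192901)) = Rational(-155532, 192901) ≈ -0.80628)
Add(Mul(c, Pow(-445433, -1)), Mul(Mul(-1, Add(Mul(Add(Add(99, 102), 119), 157), l)), Pow(499366, -1))) = Add(Mul(Rational(-155532, 192901), Pow(-445433, -1)), Mul(Mul(-1, Add(Mul(Add(Add(99, 102), 119), 157), -179)), Pow(499366, -1))) = Add(Mul(Rational(-155532, 192901), Rational(-1, 445433)), Mul(Mul(-1, Add(Mul(Add(201, 119), 157), -179)), Rational(1, 499366))) = Add(Rational(155532, 85924471133), Mul(Mul(-1, Add(Mul(320, 157), -179)), Rational(1, 499366))) = Add(Rational(155532, 85924471133), Mul(Mul(-1, Add(50240, -179)), Rational(1, 499366))) = Add(Rational(155532, 85924471133), Mul(Mul(-1, 50061), Rational(1, 499366))) = Add(Rational(155532, 85924471133), Mul(-50061, Rational(1, 499366))) = Add(Rational(155532, 85924471133), Rational(-50061, 499366)) = Rational(-4301387281996401, 42907759451801678)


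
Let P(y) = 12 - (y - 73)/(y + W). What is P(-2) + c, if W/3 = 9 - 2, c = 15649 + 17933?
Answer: 638361/19 ≈ 33598.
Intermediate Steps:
c = 33582
W = 21 (W = 3*(9 - 2) = 3*7 = 21)
P(y) = 12 - (-73 + y)/(21 + y) (P(y) = 12 - (y - 73)/(y + 21) = 12 - (-73 + y)/(21 + y))
P(-2) + c = (325 + 11*(-2))/(21 - 2) + 33582 = (325 - 22)/19 + 33582 = (1/19)*303 + 33582 = 303/19 + 33582 = 638361/19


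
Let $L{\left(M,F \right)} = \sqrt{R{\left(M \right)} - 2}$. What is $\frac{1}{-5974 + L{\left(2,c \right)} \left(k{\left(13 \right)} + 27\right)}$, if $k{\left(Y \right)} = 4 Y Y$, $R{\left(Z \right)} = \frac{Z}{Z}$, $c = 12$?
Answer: $- \frac{5974}{36182885} - \frac{703 i}{36182885} \approx -0.00016511 - 1.9429 \cdot 10^{-5} i$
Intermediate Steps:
$R{\left(Z \right)} = 1$
$k{\left(Y \right)} = 4 Y^{2}$
$L{\left(M,F \right)} = i$ ($L{\left(M,F \right)} = \sqrt{1 - 2} = \sqrt{-1} = i$)
$\frac{1}{-5974 + L{\left(2,c \right)} \left(k{\left(13 \right)} + 27\right)} = \frac{1}{-5974 + i \left(4 \cdot 13^{2} + 27\right)} = \frac{1}{-5974 + i \left(4 \cdot 169 + 27\right)} = \frac{1}{-5974 + i \left(676 + 27\right)} = \frac{1}{-5974 + i 703} = \frac{1}{-5974 + 703 i} = \frac{-5974 - 703 i}{36182885}$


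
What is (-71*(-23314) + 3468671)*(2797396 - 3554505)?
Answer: -3879400017185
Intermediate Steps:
(-71*(-23314) + 3468671)*(2797396 - 3554505) = (1655294 + 3468671)*(-757109) = 5123965*(-757109) = -3879400017185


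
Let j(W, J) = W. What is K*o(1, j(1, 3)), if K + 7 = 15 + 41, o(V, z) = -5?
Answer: -245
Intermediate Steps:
K = 49 (K = -7 + (15 + 41) = -7 + 56 = 49)
K*o(1, j(1, 3)) = 49*(-5) = -245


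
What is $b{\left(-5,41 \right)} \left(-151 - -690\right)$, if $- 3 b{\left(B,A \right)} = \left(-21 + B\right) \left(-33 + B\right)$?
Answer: $- \frac{532532}{3} \approx -1.7751 \cdot 10^{5}$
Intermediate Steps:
$b{\left(B,A \right)} = - \frac{\left(-33 + B\right) \left(-21 + B\right)}{3}$ ($b{\left(B,A \right)} = - \frac{\left(-21 + B\right) \left(-33 + B\right)}{3} = - \frac{\left(-33 + B\right) \left(-21 + B\right)}{3}$)
$b{\left(-5,41 \right)} \left(-151 - -690\right) = \left(-231 + 18 \left(-5\right) - \frac{\left(-5\right)^{2}}{3}\right) \left(-151 - -690\right) = \left(-231 - 90 - \frac{25}{3}\right) \left(-151 + 690\right) = \left(-231 - 90 - \frac{25}{3}\right) 539 = \left(- \frac{988}{3}\right) 539 = - \frac{532532}{3}$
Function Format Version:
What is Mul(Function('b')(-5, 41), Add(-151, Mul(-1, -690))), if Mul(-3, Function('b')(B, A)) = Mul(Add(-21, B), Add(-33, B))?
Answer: Rational(-532532, 3) ≈ -1.7751e+5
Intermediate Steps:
Function('b')(B, A) = Mul(Rational(-1, 3), Add(-33, B), Add(-21, B)) (Function('b')(B, A) = Mul(Rational(-1, 3), Mul(Add(-21, B), Add(-33, B))) = Mul(Rational(-1, 3), Mul(Add(-33, B), Add(-21, B))) = Mul(Rational(-1, 3), Add(-33, B), Add(-21, B)))
Mul(Function('b')(-5, 41), Add(-151, Mul(-1, -690))) = Mul(Add(-231, Mul(18, -5), Mul(Rational(-1, 3), Pow(-5, 2))), Add(-151, Mul(-1, -690))) = Mul(Add(-231, -90, Mul(Rational(-1, 3), 25)), Add(-151, 690)) = Mul(Add(-231, -90, Rational(-25, 3)), 539) = Mul(Rational(-988, 3), 539) = Rational(-532532, 3)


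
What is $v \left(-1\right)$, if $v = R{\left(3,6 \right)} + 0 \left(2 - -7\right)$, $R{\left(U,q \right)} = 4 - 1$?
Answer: $-3$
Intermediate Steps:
$R{\left(U,q \right)} = 3$ ($R{\left(U,q \right)} = 4 - 1 = 3$)
$v = 3$ ($v = 3 + 0 \left(2 - -7\right) = 3 + 0 \left(2 + 7\right) = 3 + 0 \cdot 9 = 3 + 0 = 3$)
$v \left(-1\right) = 3 \left(-1\right) = -3$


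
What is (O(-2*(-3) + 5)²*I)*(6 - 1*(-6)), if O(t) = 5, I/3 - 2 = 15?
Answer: 15300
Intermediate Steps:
I = 51 (I = 6 + 3*15 = 6 + 45 = 51)
(O(-2*(-3) + 5)²*I)*(6 - 1*(-6)) = (5²*51)*(6 - 1*(-6)) = (25*51)*(6 + 6) = 1275*12 = 15300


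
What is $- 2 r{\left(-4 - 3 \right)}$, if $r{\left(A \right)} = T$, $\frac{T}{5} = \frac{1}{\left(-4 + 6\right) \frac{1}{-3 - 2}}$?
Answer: $25$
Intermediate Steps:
$T = - \frac{25}{2}$ ($T = \frac{5}{\left(-4 + 6\right) \frac{1}{-3 - 2}} = \frac{5}{2 \frac{1}{-5}} = \frac{5}{2 \left(- \frac{1}{5}\right)} = \frac{5}{- \frac{2}{5}} = 5 \left(- \frac{5}{2}\right) = - \frac{25}{2} \approx -12.5$)
$r{\left(A \right)} = - \frac{25}{2}$
$- 2 r{\left(-4 - 3 \right)} = \left(-2\right) \left(- \frac{25}{2}\right) = 25$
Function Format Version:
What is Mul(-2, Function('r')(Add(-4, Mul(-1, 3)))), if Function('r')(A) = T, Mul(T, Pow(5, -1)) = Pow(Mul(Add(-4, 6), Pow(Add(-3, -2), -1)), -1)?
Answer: 25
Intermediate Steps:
T = Rational(-25, 2) (T = Mul(5, Pow(Mul(Add(-4, 6), Pow(Add(-3, -2), -1)), -1)) = Mul(5, Pow(Mul(2, Pow(-5, -1)), -1)) = Mul(5, Pow(Mul(2, Rational(-1, 5)), -1)) = Mul(5, Pow(Rational(-2, 5), -1)) = Mul(5, Rational(-5, 2)) = Rational(-25, 2) ≈ -12.500)
Function('r')(A) = Rational(-25, 2)
Mul(-2, Function('r')(Add(-4, Mul(-1, 3)))) = Mul(-2, Rational(-25, 2)) = 25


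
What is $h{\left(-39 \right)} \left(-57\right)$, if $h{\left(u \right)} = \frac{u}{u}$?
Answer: $-57$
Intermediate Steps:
$h{\left(u \right)} = 1$
$h{\left(-39 \right)} \left(-57\right) = 1 \left(-57\right) = -57$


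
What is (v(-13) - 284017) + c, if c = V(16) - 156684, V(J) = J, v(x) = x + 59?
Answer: -440639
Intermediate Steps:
v(x) = 59 + x
c = -156668 (c = 16 - 156684 = -156668)
(v(-13) - 284017) + c = ((59 - 13) - 284017) - 156668 = (46 - 284017) - 156668 = -283971 - 156668 = -440639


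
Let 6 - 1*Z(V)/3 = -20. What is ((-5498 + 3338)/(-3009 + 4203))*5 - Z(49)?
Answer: -17322/199 ≈ -87.045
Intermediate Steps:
Z(V) = 78 (Z(V) = 18 - 3*(-20) = 18 + 60 = 78)
((-5498 + 3338)/(-3009 + 4203))*5 - Z(49) = ((-5498 + 3338)/(-3009 + 4203))*5 - 1*78 = -2160/1194*5 - 78 = -2160*1/1194*5 - 78 = -360/199*5 - 78 = -1800/199 - 78 = -17322/199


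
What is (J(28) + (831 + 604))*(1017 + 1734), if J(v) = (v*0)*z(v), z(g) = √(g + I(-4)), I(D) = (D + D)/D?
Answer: 3947685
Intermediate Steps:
I(D) = 2 (I(D) = (2*D)/D = 2)
z(g) = √(2 + g) (z(g) = √(g + 2) = √(2 + g))
J(v) = 0 (J(v) = (v*0)*√(2 + v) = 0*√(2 + v) = 0)
(J(28) + (831 + 604))*(1017 + 1734) = (0 + (831 + 604))*(1017 + 1734) = (0 + 1435)*2751 = 1435*2751 = 3947685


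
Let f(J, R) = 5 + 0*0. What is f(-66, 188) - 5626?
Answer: -5621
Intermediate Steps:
f(J, R) = 5 (f(J, R) = 5 + 0 = 5)
f(-66, 188) - 5626 = 5 - 5626 = -5621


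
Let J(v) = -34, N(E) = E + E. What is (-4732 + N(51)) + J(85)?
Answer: -4664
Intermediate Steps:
N(E) = 2*E
(-4732 + N(51)) + J(85) = (-4732 + 2*51) - 34 = (-4732 + 102) - 34 = -4630 - 34 = -4664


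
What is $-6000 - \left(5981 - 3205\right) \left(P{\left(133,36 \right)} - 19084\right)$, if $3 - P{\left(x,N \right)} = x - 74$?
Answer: $53126640$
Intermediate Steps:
$P{\left(x,N \right)} = 77 - x$ ($P{\left(x,N \right)} = 3 - \left(x - 74\right) = 3 - \left(-74 + x\right) = 77 - x$)
$-6000 - \left(5981 - 3205\right) \left(P{\left(133,36 \right)} - 19084\right) = -6000 - \left(5981 - 3205\right) \left(\left(77 - 133\right) - 19084\right) = -6000 - 2776 \left(\left(77 - 133\right) - 19084\right) = -6000 - 2776 \left(-56 - 19084\right) = -6000 - 2776 \left(-19140\right) = -6000 - -53132640 = -6000 + 53132640 = 53126640$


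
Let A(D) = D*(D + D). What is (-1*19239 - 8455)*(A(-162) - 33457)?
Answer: -527044514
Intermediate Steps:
A(D) = 2*D² (A(D) = D*(2*D) = 2*D²)
(-1*19239 - 8455)*(A(-162) - 33457) = (-1*19239 - 8455)*(2*(-162)² - 33457) = (-19239 - 8455)*(2*26244 - 33457) = -27694*(52488 - 33457) = -27694*19031 = -527044514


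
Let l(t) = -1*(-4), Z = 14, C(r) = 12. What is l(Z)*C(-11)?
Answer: 48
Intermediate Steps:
l(t) = 4
l(Z)*C(-11) = 4*12 = 48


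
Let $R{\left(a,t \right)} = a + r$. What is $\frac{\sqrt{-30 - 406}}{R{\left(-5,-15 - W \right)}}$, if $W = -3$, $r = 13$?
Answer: $\frac{i \sqrt{109}}{4} \approx 2.6101 i$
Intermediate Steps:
$R{\left(a,t \right)} = 13 + a$ ($R{\left(a,t \right)} = a + 13 = 13 + a$)
$\frac{\sqrt{-30 - 406}}{R{\left(-5,-15 - W \right)}} = \frac{\sqrt{-30 - 406}}{13 - 5} = \frac{\sqrt{-436}}{8} = 2 i \sqrt{109} \cdot \frac{1}{8} = \frac{i \sqrt{109}}{4}$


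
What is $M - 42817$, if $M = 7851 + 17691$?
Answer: $-17275$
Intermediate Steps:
$M = 25542$
$M - 42817 = 25542 - 42817 = -17275$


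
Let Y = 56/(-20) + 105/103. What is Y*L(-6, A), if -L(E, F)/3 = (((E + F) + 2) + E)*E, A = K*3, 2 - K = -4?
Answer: -132048/515 ≈ -256.40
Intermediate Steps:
K = 6 (K = 2 - 1*(-4) = 2 + 4 = 6)
A = 18 (A = 6*3 = 18)
Y = -917/515 (Y = 56*(-1/20) + 105*(1/103) = -14/5 + 105/103 = -917/515 ≈ -1.7806)
L(E, F) = -3*E*(2 + F + 2*E) (L(E, F) = -3*(((E + F) + 2) + E)*E = -3*((2 + E + F) + E)*E = -3*(2 + F + 2*E)*E = -3*E*(2 + F + 2*E))
Y*L(-6, A) = -(-2751)*(-6)*(2 + 18 + 2*(-6))/515 = -(-2751)*(-6)*(2 + 18 - 12)/515 = -(-2751)*(-6)*8/515 = -917/515*144 = -132048/515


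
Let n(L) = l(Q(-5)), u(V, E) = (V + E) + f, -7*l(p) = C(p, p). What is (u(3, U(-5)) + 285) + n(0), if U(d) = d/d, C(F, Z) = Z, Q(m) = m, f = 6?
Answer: 2070/7 ≈ 295.71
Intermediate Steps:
l(p) = -p/7
U(d) = 1
u(V, E) = 6 + E + V (u(V, E) = (V + E) + 6 = (E + V) + 6 = 6 + E + V)
n(L) = 5/7 (n(L) = -⅐*(-5) = 5/7)
(u(3, U(-5)) + 285) + n(0) = ((6 + 1 + 3) + 285) + 5/7 = (10 + 285) + 5/7 = 295 + 5/7 = 2070/7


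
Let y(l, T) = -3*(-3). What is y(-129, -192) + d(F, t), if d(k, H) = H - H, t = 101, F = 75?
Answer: 9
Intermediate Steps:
y(l, T) = 9
d(k, H) = 0
y(-129, -192) + d(F, t) = 9 + 0 = 9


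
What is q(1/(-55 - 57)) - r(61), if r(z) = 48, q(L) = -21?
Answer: -69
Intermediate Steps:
q(1/(-55 - 57)) - r(61) = -21 - 1*48 = -21 - 48 = -69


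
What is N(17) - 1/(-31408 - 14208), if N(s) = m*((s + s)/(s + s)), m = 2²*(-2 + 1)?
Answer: -182463/45616 ≈ -4.0000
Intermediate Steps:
m = -4 (m = 4*(-1) = -4)
N(s) = -4 (N(s) = -4*(s + s)/(s + s) = -4*2*s/(2*s) = -4*2*s*1/(2*s) = -4*1 = -4)
N(17) - 1/(-31408 - 14208) = -4 - 1/(-31408 - 14208) = -4 - 1/(-45616) = -4 - 1*(-1/45616) = -4 + 1/45616 = -182463/45616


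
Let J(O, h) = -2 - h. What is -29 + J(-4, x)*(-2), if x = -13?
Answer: -51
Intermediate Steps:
-29 + J(-4, x)*(-2) = -29 + (-2 - 1*(-13))*(-2) = -29 + (-2 + 13)*(-2) = -29 + 11*(-2) = -29 - 22 = -51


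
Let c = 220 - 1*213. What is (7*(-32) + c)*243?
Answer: -52731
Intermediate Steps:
c = 7 (c = 220 - 213 = 7)
(7*(-32) + c)*243 = (7*(-32) + 7)*243 = (-224 + 7)*243 = -217*243 = -52731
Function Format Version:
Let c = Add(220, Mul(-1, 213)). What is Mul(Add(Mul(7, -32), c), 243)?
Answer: -52731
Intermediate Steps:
c = 7 (c = Add(220, -213) = 7)
Mul(Add(Mul(7, -32), c), 243) = Mul(Add(Mul(7, -32), 7), 243) = Mul(Add(-224, 7), 243) = Mul(-217, 243) = -52731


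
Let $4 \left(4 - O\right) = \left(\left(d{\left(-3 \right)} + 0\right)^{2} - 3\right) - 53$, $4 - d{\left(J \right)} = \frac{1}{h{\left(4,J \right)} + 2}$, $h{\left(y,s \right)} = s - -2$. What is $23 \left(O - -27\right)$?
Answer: $\frac{3933}{4} \approx 983.25$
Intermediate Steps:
$h{\left(y,s \right)} = 2 + s$ ($h{\left(y,s \right)} = s + 2 = 2 + s$)
$d{\left(J \right)} = 4 - \frac{1}{4 + J}$ ($d{\left(J \right)} = 4 - \frac{1}{\left(2 + J\right) + 2} = 4 - \frac{1}{4 + J}$)
$O = \frac{63}{4}$ ($O = 4 - \frac{\left(\left(\frac{15 + 4 \left(-3\right)}{4 - 3} + 0\right)^{2} - 3\right) - 53}{4} = 4 - \frac{\left(\left(\frac{15 - 12}{1} + 0\right)^{2} - 3\right) - 53}{4} = 4 - \frac{\left(\left(1 \cdot 3 + 0\right)^{2} - 3\right) - 53}{4} = 4 - \frac{\left(\left(3 + 0\right)^{2} - 3\right) - 53}{4} = 4 - \frac{\left(3^{2} - 3\right) - 53}{4} = 4 - \frac{\left(9 - 3\right) - 53}{4} = 4 - \frac{6 - 53}{4} = 4 - - \frac{47}{4} = 4 + \frac{47}{4} = \frac{63}{4} \approx 15.75$)
$23 \left(O - -27\right) = 23 \left(\frac{63}{4} - -27\right) = 23 \left(\frac{63}{4} + \left(-20 + 47\right)\right) = 23 \left(\frac{63}{4} + 27\right) = 23 \cdot \frac{171}{4} = \frac{3933}{4}$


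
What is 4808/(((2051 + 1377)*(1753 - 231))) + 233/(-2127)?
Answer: -150678914/1387180479 ≈ -0.10862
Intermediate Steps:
4808/(((2051 + 1377)*(1753 - 231))) + 233/(-2127) = 4808/((3428*1522)) + 233*(-1/2127) = 4808/5217416 - 233/2127 = 4808*(1/5217416) - 233/2127 = 601/652177 - 233/2127 = -150678914/1387180479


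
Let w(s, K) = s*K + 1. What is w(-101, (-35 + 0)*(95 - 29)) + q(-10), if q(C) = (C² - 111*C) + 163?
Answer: 234684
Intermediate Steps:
q(C) = 163 + C² - 111*C
w(s, K) = 1 + K*s (w(s, K) = K*s + 1 = 1 + K*s)
w(-101, (-35 + 0)*(95 - 29)) + q(-10) = (1 + ((-35 + 0)*(95 - 29))*(-101)) + (163 + (-10)² - 111*(-10)) = (1 - 35*66*(-101)) + (163 + 100 + 1110) = (1 - 2310*(-101)) + 1373 = (1 + 233310) + 1373 = 233311 + 1373 = 234684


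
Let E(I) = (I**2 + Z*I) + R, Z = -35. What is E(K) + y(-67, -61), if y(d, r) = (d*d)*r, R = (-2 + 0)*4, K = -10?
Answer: -273387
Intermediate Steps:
R = -8 (R = -2*4 = -8)
y(d, r) = r*d**2 (y(d, r) = d**2*r = r*d**2)
E(I) = -8 + I**2 - 35*I (E(I) = (I**2 - 35*I) - 8 = -8 + I**2 - 35*I)
E(K) + y(-67, -61) = (-8 + (-10)**2 - 35*(-10)) - 61*(-67)**2 = (-8 + 100 + 350) - 61*4489 = 442 - 273829 = -273387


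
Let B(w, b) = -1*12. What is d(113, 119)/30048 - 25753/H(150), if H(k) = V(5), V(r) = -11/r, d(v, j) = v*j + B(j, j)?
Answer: 3869278505/330528 ≈ 11706.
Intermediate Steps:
B(w, b) = -12
d(v, j) = -12 + j*v (d(v, j) = v*j - 12 = j*v - 12 = -12 + j*v)
H(k) = -11/5
d(113, 119)/30048 - 25753/H(150) = (-12 + 119*113)/30048 - 25753/(-11/5) = (-12 + 13447)*(1/30048) - 25753*(-5/11) = 13435*(1/30048) + 128765/11 = 13435/30048 + 128765/11 = 3869278505/330528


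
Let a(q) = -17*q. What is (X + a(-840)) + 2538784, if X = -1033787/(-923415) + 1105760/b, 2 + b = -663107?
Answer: 1563304060566071423/612324797235 ≈ 2.5531e+6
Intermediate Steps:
b = -663109 (b = -2 - 663107 = -663109)
X = -335561906617/612324797235 (X = -1033787/(-923415) + 1105760/(-663109) = -1033787*(-1/923415) + 1105760*(-1/663109) = 1033787/923415 - 1105760/663109 = -335561906617/612324797235 ≈ -0.54801)
(X + a(-840)) + 2538784 = (-335561906617/612324797235 - 17*(-840)) + 2538784 = (-335561906617/612324797235 + 14280) + 2538784 = 8743662542609183/612324797235 + 2538784 = 1563304060566071423/612324797235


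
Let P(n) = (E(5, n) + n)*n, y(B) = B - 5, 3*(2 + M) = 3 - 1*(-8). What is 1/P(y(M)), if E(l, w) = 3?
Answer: 9/10 ≈ 0.90000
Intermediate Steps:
M = 5/3 (M = -2 + (3 - 1*(-8))/3 = -2 + (3 + 8)/3 = -2 + (⅓)*11 = -2 + 11/3 = 5/3 ≈ 1.6667)
y(B) = -5 + B
P(n) = n*(3 + n) (P(n) = (3 + n)*n = n*(3 + n))
1/P(y(M)) = 1/((-5 + 5/3)*(3 + (-5 + 5/3))) = 1/(-10*(3 - 10/3)/3) = 1/(-10/3*(-⅓)) = 1/(10/9) = 9/10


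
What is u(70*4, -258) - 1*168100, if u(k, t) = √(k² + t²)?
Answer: -168100 + 2*√36241 ≈ -1.6772e+5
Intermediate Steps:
u(70*4, -258) - 1*168100 = √((70*4)² + (-258)²) - 1*168100 = √(280² + 66564) - 168100 = √(78400 + 66564) - 168100 = √144964 - 168100 = 2*√36241 - 168100 = -168100 + 2*√36241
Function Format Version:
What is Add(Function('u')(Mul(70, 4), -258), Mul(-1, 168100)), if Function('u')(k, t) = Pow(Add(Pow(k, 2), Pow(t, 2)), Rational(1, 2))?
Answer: Add(-168100, Mul(2, Pow(36241, Rational(1, 2)))) ≈ -1.6772e+5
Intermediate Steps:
Add(Function('u')(Mul(70, 4), -258), Mul(-1, 168100)) = Add(Pow(Add(Pow(Mul(70, 4), 2), Pow(-258, 2)), Rational(1, 2)), Mul(-1, 168100)) = Add(Pow(Add(Pow(280, 2), 66564), Rational(1, 2)), -168100) = Add(Pow(Add(78400, 66564), Rational(1, 2)), -168100) = Add(Pow(144964, Rational(1, 2)), -168100) = Add(Mul(2, Pow(36241, Rational(1, 2))), -168100) = Add(-168100, Mul(2, Pow(36241, Rational(1, 2))))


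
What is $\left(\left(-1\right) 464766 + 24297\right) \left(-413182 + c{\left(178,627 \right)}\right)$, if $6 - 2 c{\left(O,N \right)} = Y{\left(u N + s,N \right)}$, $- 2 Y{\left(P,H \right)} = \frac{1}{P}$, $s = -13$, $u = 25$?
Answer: $\frac{11401468705057779}{62648} \approx 1.8199 \cdot 10^{11}$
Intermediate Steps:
$Y{\left(P,H \right)} = - \frac{1}{2 P}$
$c{\left(O,N \right)} = 3 + \frac{1}{4 \left(-13 + 25 N\right)}$ ($c{\left(O,N \right)} = 3 - \frac{\left(- \frac{1}{2}\right) \frac{1}{25 N - 13}}{2} = 3 - \frac{\left(- \frac{1}{2}\right) \frac{1}{-13 + 25 N}}{2} = 3 + \frac{1}{4 \left(-13 + 25 N\right)}$)
$\left(\left(-1\right) 464766 + 24297\right) \left(-413182 + c{\left(178,627 \right)}\right) = \left(\left(-1\right) 464766 + 24297\right) \left(-413182 + \frac{5 \left(-31 + 60 \cdot 627\right)}{4 \left(-13 + 25 \cdot 627\right)}\right) = \left(-464766 + 24297\right) \left(-413182 + \frac{5 \left(-31 + 37620\right)}{4 \left(-13 + 15675\right)}\right) = - 440469 \left(-413182 + \frac{5}{4} \cdot \frac{1}{15662} \cdot 37589\right) = - 440469 \left(-413182 + \frac{187945}{62648}\right) = \left(-440469\right) \left(- \frac{25884837991}{62648}\right) = \frac{11401468705057779}{62648}$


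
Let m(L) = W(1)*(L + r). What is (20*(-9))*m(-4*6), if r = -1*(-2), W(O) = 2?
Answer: 7920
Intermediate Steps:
r = 2
m(L) = 4 + 2*L (m(L) = 2*(L + 2) = 2*(2 + L) = 4 + 2*L)
(20*(-9))*m(-4*6) = (20*(-9))*(4 + 2*(-4*6)) = -180*(4 + 2*(-24)) = -180*(4 - 48) = -180*(-44) = 7920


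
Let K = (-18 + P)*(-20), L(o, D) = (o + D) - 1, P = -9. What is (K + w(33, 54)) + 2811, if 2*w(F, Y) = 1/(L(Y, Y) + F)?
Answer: 938281/280 ≈ 3351.0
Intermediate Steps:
L(o, D) = -1 + D + o (L(o, D) = (D + o) - 1 = -1 + D + o)
w(F, Y) = 1/(2*(-1 + F + 2*Y)) (w(F, Y) = 1/(2*((-1 + Y + Y) + F)) = 1/(2*((-1 + 2*Y) + F)) = 1/(2*(-1 + F + 2*Y)))
K = 540 (K = (-18 - 9)*(-20) = -27*(-20) = 540)
(K + w(33, 54)) + 2811 = (540 + 1/(2*(-1 + 33 + 2*54))) + 2811 = (540 + 1/(2*(-1 + 33 + 108))) + 2811 = (540 + (½)/140) + 2811 = (540 + (½)*(1/140)) + 2811 = (540 + 1/280) + 2811 = 151201/280 + 2811 = 938281/280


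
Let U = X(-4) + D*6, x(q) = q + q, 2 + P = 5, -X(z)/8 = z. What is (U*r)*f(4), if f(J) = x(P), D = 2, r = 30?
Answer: 7920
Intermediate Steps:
X(z) = -8*z
P = 3 (P = -2 + 5 = 3)
x(q) = 2*q
f(J) = 6 (f(J) = 2*3 = 6)
U = 44 (U = -8*(-4) + 2*6 = 32 + 12 = 44)
(U*r)*f(4) = (44*30)*6 = 1320*6 = 7920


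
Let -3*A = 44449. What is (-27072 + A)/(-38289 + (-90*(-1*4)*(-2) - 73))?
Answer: 125665/117246 ≈ 1.0718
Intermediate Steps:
A = -44449/3 (A = -⅓*44449 = -44449/3 ≈ -14816.)
(-27072 + A)/(-38289 + (-90*(-1*4)*(-2) - 73)) = (-27072 - 44449/3)/(-38289 + (-90*(-1*4)*(-2) - 73)) = -125665/(3*(-38289 + (-(-360)*(-2) - 73))) = -125665/(3*(-38289 + (-90*8 - 73))) = -125665/(3*(-38289 + (-720 - 73))) = -125665/(3*(-38289 - 793)) = -125665/3/(-39082) = -125665/3*(-1/39082) = 125665/117246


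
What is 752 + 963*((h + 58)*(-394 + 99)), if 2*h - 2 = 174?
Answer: -41475658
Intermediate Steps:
h = 88 (h = 1 + (½)*174 = 1 + 87 = 88)
752 + 963*((h + 58)*(-394 + 99)) = 752 + 963*((88 + 58)*(-394 + 99)) = 752 + 963*(146*(-295)) = 752 + 963*(-43070) = 752 - 41476410 = -41475658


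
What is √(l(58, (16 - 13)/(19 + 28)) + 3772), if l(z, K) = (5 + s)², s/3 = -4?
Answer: √3821 ≈ 61.814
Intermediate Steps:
s = -12 (s = 3*(-4) = -12)
l(z, K) = 49 (l(z, K) = (5 - 12)² = (-7)² = 49)
√(l(58, (16 - 13)/(19 + 28)) + 3772) = √(49 + 3772) = √3821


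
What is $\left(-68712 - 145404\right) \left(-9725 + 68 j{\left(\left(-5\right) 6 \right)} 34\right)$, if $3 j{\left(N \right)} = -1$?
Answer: $2247290164$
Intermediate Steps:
$j{\left(N \right)} = - \frac{1}{3}$ ($j{\left(N \right)} = \frac{1}{3} \left(-1\right) = - \frac{1}{3}$)
$\left(-68712 - 145404\right) \left(-9725 + 68 j{\left(\left(-5\right) 6 \right)} 34\right) = \left(-68712 - 145404\right) \left(-9725 + 68 \left(- \frac{1}{3}\right) 34\right) = - 214116 \left(-9725 - \frac{2312}{3}\right) = \left(-214116\right) \left(- \frac{31487}{3}\right) = 2247290164$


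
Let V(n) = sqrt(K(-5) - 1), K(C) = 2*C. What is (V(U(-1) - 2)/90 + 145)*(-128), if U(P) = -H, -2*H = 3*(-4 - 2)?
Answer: -18560 - 64*I*sqrt(11)/45 ≈ -18560.0 - 4.717*I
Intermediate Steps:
H = 9 (H = -3*(-4 - 2)/2 = -3*(-6)/2 = -1/2*(-18) = 9)
U(P) = -9 (U(P) = -1*9 = -9)
V(n) = I*sqrt(11) (V(n) = sqrt(2*(-5) - 1) = sqrt(-10 - 1) = sqrt(-11) = I*sqrt(11))
(V(U(-1) - 2)/90 + 145)*(-128) = ((I*sqrt(11))/90 + 145)*(-128) = ((I*sqrt(11))*(1/90) + 145)*(-128) = (I*sqrt(11)/90 + 145)*(-128) = (145 + I*sqrt(11)/90)*(-128) = -18560 - 64*I*sqrt(11)/45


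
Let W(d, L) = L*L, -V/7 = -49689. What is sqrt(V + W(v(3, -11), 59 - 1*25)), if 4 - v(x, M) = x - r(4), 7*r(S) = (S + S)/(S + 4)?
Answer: sqrt(348979) ≈ 590.74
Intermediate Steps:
r(S) = 2*S/(7*(4 + S)) (r(S) = ((S + S)/(S + 4))/7 = ((2*S)/(4 + S))/7 = (2*S/(4 + S))/7 = 2*S/(7*(4 + S)))
v(x, M) = 29/7 - x (v(x, M) = 4 - (x - 2*4/(7*(4 + 4))) = 4 - (x - 2*4/(7*8)) = 4 - (x - 1*1/7) = 4 - (x - 1/7) = 4 - (-1/7 + x) = 4 + (1/7 - x) = 29/7 - x)
V = 347823 (V = -7*(-49689) = 347823)
W(d, L) = L**2
sqrt(V + W(v(3, -11), 59 - 1*25)) = sqrt(347823 + (59 - 1*25)**2) = sqrt(347823 + (59 - 25)**2) = sqrt(347823 + 34**2) = sqrt(347823 + 1156) = sqrt(348979)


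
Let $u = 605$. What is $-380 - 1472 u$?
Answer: $-890940$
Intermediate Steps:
$-380 - 1472 u = -380 - 890560 = -890940$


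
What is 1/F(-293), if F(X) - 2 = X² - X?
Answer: 1/86144 ≈ 1.1608e-5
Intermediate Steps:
F(X) = 2 + X² - X (F(X) = 2 + (X² - X) = 2 + X² - X)
1/F(-293) = 1/(2 + (-293)² - 1*(-293)) = 1/(2 + 85849 + 293) = 1/86144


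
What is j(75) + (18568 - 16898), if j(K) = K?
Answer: 1745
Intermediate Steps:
j(75) + (18568 - 16898) = 75 + (18568 - 16898) = 75 + 1670 = 1745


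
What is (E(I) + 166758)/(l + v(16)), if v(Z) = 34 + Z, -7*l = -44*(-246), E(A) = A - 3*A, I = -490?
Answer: -587083/5237 ≈ -112.10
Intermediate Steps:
E(A) = -2*A
l = -10824/7 (l = -(-44)*(-246)/7 = -1/7*10824 = -10824/7 ≈ -1546.3)
(E(I) + 166758)/(l + v(16)) = (-2*(-490) + 166758)/(-10824/7 + (34 + 16)) = (980 + 166758)/(-10824/7 + 50) = 167738/(-10474/7) = 167738*(-7/10474) = -587083/5237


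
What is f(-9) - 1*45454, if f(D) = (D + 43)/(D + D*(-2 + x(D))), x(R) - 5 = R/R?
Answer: -2045464/45 ≈ -45455.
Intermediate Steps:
x(R) = 6 (x(R) = 5 + R/R = 5 + 1 = 6)
f(D) = (43 + D)/(5*D) (f(D) = (D + 43)/(D + D*(-2 + 6)) = (43 + D)/(D + D*4) = (43 + D)/(D + 4*D) = (43 + D)/((5*D)) = (43 + D)*(1/(5*D)) = (43 + D)/(5*D))
f(-9) - 1*45454 = (⅕)*(43 - 9)/(-9) - 1*45454 = (⅕)*(-⅑)*34 - 45454 = -34/45 - 45454 = -2045464/45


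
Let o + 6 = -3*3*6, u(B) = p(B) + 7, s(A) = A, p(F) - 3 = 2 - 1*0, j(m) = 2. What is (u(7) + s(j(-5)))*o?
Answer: -840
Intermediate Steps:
p(F) = 5 (p(F) = 3 + (2 - 1*0) = 3 + (2 + 0) = 3 + 2 = 5)
u(B) = 12 (u(B) = 5 + 7 = 12)
o = -60 (o = -6 - 3*3*6 = -6 - 9*6 = -6 - 54 = -60)
(u(7) + s(j(-5)))*o = (12 + 2)*(-60) = 14*(-60) = -840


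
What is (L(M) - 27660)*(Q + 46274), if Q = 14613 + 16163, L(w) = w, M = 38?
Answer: -2128275100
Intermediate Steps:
Q = 30776
(L(M) - 27660)*(Q + 46274) = (38 - 27660)*(30776 + 46274) = -27622*77050 = -2128275100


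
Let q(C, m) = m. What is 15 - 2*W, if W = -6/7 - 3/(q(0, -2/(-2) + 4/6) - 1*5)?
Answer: 522/35 ≈ 14.914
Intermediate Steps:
W = 3/70 (W = -6/7 - 3/((-2/(-2) + 4/6) - 1*5) = -6*⅐ - 3/((-2*(-½) + 4*(⅙)) - 5) = -6/7 - 3/((1 + ⅔) - 5) = -6/7 - 3/(5/3 - 5) = -6/7 - 3/(-10/3) = -6/7 - 3*(-3/10) = -6/7 + 9/10 = 3/70 ≈ 0.042857)
15 - 2*W = 15 - 2*3/70 = 15 - 3/35 = 522/35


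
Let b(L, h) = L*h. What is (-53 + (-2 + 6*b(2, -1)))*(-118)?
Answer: 7906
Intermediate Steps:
(-53 + (-2 + 6*b(2, -1)))*(-118) = (-53 + (-2 + 6*(2*(-1))))*(-118) = (-53 + (-2 + 6*(-2)))*(-118) = (-53 + (-2 - 12))*(-118) = (-53 - 14)*(-118) = -67*(-118) = 7906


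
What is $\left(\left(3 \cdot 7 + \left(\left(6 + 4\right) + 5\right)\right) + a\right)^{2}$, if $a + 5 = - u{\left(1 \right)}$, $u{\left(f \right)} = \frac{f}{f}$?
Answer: $900$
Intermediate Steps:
$u{\left(f \right)} = 1$
$a = -6$ ($a = -5 - 1 = -6$)
$\left(\left(3 \cdot 7 + \left(\left(6 + 4\right) + 5\right)\right) + a\right)^{2} = \left(\left(3 \cdot 7 + \left(\left(6 + 4\right) + 5\right)\right) - 6\right)^{2} = \left(\left(21 + \left(10 + 5\right)\right) - 6\right)^{2} = \left(\left(21 + 15\right) - 6\right)^{2} = \left(36 - 6\right)^{2} = 30^{2} = 900$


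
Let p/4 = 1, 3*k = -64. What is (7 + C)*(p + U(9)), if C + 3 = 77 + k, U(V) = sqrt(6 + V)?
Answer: 716/3 + 179*sqrt(15)/3 ≈ 469.75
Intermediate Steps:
k = -64/3 (k = (1/3)*(-64) = -64/3 ≈ -21.333)
p = 4 (p = 4*1 = 4)
C = 158/3 (C = -3 + (77 - 64/3) = -3 + 167/3 = 158/3 ≈ 52.667)
(7 + C)*(p + U(9)) = (7 + 158/3)*(4 + sqrt(6 + 9)) = 179*(4 + sqrt(15))/3 = 716/3 + 179*sqrt(15)/3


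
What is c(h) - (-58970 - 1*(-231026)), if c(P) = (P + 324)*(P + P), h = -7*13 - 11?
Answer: -217344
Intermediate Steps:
h = -102 (h = -91 - 11 = -102)
c(P) = 2*P*(324 + P) (c(P) = (324 + P)*(2*P) = 2*P*(324 + P))
c(h) - (-58970 - 1*(-231026)) = 2*(-102)*(324 - 102) - (-58970 - 1*(-231026)) = 2*(-102)*222 - (-58970 + 231026) = -45288 - 1*172056 = -45288 - 172056 = -217344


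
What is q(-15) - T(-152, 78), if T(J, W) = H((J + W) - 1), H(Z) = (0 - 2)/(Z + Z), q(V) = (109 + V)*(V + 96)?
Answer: 571049/75 ≈ 7614.0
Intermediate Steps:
q(V) = (96 + V)*(109 + V) (q(V) = (109 + V)*(96 + V) = (96 + V)*(109 + V))
H(Z) = -1/Z (H(Z) = -2*1/(2*Z) = -1/Z)
T(J, W) = -1/(-1 + J + W) (T(J, W) = -1/((J + W) - 1) = -1/(-1 + J + W))
q(-15) - T(-152, 78) = (10464 + (-15)² + 205*(-15)) - (-1)/(-1 - 152 + 78) = (10464 + 225 - 3075) - (-1)/(-75) = 7614 - (-1)*(-1)/75 = 7614 - 1*1/75 = 7614 - 1/75 = 571049/75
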